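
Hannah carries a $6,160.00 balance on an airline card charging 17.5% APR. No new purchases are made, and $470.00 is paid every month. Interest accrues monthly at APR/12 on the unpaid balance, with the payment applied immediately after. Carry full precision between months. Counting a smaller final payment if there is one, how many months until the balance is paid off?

Monthly rate r = 17.5%/12 = 1.45833% = 0.0145833.
Recurrence: B ← B·(1+r) − $470.00.
Month 1: interest $89.83; balance after payment $5,779.83.
Month 2: interest $84.29; balance after payment $5,394.12.
Closed form: n = −ln(1 − rB₀/P)/ln(1+r) = −ln(0.80887)/ln(1.01458) ≈ 14.651, so the balance reaches zero during payment 15.

15 payments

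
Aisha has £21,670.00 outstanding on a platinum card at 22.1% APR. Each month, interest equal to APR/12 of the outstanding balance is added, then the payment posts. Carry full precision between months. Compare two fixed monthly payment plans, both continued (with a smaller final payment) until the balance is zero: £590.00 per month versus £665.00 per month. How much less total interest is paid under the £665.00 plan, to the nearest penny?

£3,076.56

Monthly rate r = 22.1%/12 = 1.84167% = 0.0184167.
At £590.00/mo: n = ⌈−ln(1 − rB₀/P)/ln(1+r)⌉ = 62 payments (last £489.56); total interest = total paid − £21,670.00 = £14,809.56.
At £665.00/mo: 51 payments (last £153.00); total interest £11,733.00.
Interest saved = £14,809.56 − £11,733.00 = £3,076.56.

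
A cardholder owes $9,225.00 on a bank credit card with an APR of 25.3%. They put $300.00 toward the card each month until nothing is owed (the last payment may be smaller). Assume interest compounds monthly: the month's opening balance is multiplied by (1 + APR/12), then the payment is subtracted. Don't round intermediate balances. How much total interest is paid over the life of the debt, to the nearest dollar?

$5,801

Monthly rate r = 25.3%/12 = 2.10833% = 0.0210833.
Payoff takes n = ⌈−ln(1 − rB₀/P)/ln(1+r)⌉ = ⌈50.086⌉ = 51 payments; the last is $26.19.
Total paid = 50·$300.00 + $26.19 = $15,026.19.
Total interest = total paid − principal = $15,026.19 − $9,225.00 = $5,801.19.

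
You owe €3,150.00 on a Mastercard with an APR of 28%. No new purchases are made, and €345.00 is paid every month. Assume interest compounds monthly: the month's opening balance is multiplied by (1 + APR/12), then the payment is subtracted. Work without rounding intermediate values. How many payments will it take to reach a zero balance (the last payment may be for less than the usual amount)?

11 payments

Monthly rate r = 28%/12 = 2.33333% = 0.0233333.
Recurrence: B ← B·(1+r) − €345.00.
Month 1: interest €73.50; balance after payment €2,878.50.
Month 2: interest €67.17; balance after payment €2,600.66.
Closed form: n = −ln(1 − rB₀/P)/ln(1+r) = −ln(0.78696)/ln(1.02333) ≈ 10.387, so the balance reaches zero during payment 11.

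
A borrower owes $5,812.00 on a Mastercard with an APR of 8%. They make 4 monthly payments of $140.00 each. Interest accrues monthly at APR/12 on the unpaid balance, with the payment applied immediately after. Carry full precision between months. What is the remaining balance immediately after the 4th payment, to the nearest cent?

Monthly rate r = 8%/12 = 0.666667% = 0.00666667.
Each month: B ← B·(1+r) − $140.00.
Month 1: interest $38.75; balance after payment $5,710.75.
Month 2: interest $38.07; balance after payment $5,608.82.
Month 3: interest $37.39; balance after payment $5,506.21.
Month 4: interest $36.71; balance after payment $5,402.92.

$5,402.92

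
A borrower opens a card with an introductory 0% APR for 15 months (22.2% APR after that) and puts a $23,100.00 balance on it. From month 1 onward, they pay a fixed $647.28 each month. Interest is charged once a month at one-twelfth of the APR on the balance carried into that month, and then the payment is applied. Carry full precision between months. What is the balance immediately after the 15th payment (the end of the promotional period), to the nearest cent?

$13,390.80

Promo months 1–15 at r₀ = 0%/12 = 0; months 16+ at r₁ = 22.2%/12 = 0.0185.
After month 15 (no interest yet): B = $23,100.00 − 15·$647.28 = $13,390.80.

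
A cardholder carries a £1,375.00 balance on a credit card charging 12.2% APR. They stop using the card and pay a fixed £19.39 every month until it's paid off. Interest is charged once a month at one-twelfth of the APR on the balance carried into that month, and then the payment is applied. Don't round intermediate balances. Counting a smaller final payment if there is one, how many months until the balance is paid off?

Monthly rate r = 12.2%/12 = 1.01667% = 0.0101667.
Recurrence: B ← B·(1+r) − £19.39.
Month 1: interest £13.98; balance after payment £1,369.59.
Month 2: interest £13.92; balance after payment £1,364.12.
Closed form: n = −ln(1 − rB₀/P)/ln(1+r) = −ln(0.27905)/ln(1.01017) ≈ 126.180, so the balance reaches zero during payment 127.

127 months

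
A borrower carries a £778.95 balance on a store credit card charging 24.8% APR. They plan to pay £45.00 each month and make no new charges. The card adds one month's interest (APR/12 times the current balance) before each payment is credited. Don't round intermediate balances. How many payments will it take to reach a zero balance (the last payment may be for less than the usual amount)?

22 payments

Monthly rate r = 24.8%/12 = 2.06667% = 0.0206667.
Recurrence: B ← B·(1+r) − £45.00.
Month 1: interest £16.10; balance after payment £750.05.
Month 2: interest £15.50; balance after payment £720.55.
Closed form: n = −ln(1 − rB₀/P)/ln(1+r) = −ln(0.64226)/ln(1.02067) ≈ 21.645, so the balance reaches zero during payment 22.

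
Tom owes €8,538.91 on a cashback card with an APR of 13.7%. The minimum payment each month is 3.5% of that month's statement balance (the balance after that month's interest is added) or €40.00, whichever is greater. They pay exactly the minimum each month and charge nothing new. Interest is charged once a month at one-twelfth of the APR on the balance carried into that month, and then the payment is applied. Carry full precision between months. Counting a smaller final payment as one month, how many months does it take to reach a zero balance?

Monthly rate r = 13.7%/12 = 1.14167% = 0.0114167.
While 3.5% of the post-interest balance exceeds €40.00, each month B ← (B·(1+r))·(1 − 0.035), i.e. B shrinks by the factor (1+r)·0.965 = 0.97602.
This holds for months 1–84. Entering month 85 the balance is €1,111.29; 3.5% of the post-interest balance is now below €40.00, so the flat €40.00 minimum applies from here.
From month 85 a fixed €40.00 at rate r clears €1,111.29 in 34 more payments. Total: 84 + 34 = 118 months.

118 months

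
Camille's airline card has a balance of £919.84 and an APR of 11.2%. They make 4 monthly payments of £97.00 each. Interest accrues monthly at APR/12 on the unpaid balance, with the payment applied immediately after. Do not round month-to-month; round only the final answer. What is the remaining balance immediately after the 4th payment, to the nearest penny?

£561.20

Monthly rate r = 11.2%/12 = 0.933333% = 0.00933333.
Each month: B ← B·(1+r) − £97.00.
Month 1: interest £8.59; balance after payment £831.43.
Month 2: interest £7.76; balance after payment £742.19.
Month 3: interest £6.93; balance after payment £652.11.
Month 4: interest £6.09; balance after payment £561.20.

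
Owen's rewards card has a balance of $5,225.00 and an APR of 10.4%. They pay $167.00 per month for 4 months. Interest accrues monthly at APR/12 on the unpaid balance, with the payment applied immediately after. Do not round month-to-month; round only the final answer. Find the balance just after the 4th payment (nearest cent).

Monthly rate r = 10.4%/12 = 0.866667% = 0.00866667.
Each month: B ← B·(1+r) − $167.00.
Month 1: interest $45.28; balance after payment $5,103.28.
Month 2: interest $44.23; balance after payment $4,980.51.
Month 3: interest $43.16; balance after payment $4,856.68.
Month 4: interest $42.09; balance after payment $4,731.77.

$4,731.77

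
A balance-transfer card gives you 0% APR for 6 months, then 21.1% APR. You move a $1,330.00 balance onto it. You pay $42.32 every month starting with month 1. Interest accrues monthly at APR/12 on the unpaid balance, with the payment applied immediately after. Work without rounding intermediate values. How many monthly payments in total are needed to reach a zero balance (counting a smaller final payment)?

Promo months 1–6 at r₀ = 0%/12 = 0; months 7+ at r₁ = 21.1%/12 = 0.0175833.
After month 6 (no interest yet): B = $1,330.00 − 6·$42.32 = $1,076.08.
Then at r₁ with $42.32/mo: n₂ = −ln(1 − r₁·B/P)/ln(1+r₁) ≈ 34.00 → 34 more payments.

40 payments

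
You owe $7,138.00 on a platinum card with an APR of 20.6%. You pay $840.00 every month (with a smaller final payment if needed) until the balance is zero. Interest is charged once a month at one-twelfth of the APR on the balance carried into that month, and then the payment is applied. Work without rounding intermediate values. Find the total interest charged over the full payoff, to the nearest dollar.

$645

Monthly rate r = 20.6%/12 = 1.71667% = 0.0171667.
Payoff takes n = ⌈−ln(1 − rB₀/P)/ln(1+r)⌉ = ⌈9.264⌉ = 10 payments; the last is $222.97.
Total paid = 9·$840.00 + $222.97 = $7,782.97.
Total interest = total paid − principal = $7,782.97 − $7,138.00 = $644.97.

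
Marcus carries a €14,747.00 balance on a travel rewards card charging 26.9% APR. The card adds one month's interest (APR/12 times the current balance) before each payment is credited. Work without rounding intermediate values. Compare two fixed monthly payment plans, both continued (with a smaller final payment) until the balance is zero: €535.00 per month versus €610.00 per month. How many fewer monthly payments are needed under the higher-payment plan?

8 fewer payments

Monthly rate r = 26.9%/12 = 2.24167% = 0.0224167.
At €535.00/mo: n = ⌈−ln(1 − rB₀/P)/ln(1+r)⌉ = 44 payments (last €214.07); total interest = total paid − €14,747.00 = €8,472.07.
At €610.00/mo: 36 payments (last €133.76); total interest €6,736.76.
Payments saved = 44 − 36 = 8.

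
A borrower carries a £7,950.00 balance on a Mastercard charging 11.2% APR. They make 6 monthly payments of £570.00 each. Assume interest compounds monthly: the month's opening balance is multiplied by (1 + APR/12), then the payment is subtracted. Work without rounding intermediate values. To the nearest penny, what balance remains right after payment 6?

Monthly rate r = 11.2%/12 = 0.933333% = 0.00933333.
Each month: B ← B·(1+r) − £570.00.
Month 1: interest £74.20; balance after payment £7,454.20.
Month 2: interest £69.57; balance after payment £6,953.77.
Month 3: interest £64.90; balance after payment £6,448.67.
Month 4: interest £60.19; balance after payment £5,938.86.
Month 5: interest £55.43; balance after payment £5,424.29.
Month 6: interest £50.63; balance after payment £4,904.92.

£4,904.92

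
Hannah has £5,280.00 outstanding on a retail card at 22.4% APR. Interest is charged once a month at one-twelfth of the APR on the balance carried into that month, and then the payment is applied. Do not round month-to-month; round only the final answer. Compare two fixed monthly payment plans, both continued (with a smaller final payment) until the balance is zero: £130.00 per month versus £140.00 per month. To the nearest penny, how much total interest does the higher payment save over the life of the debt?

£762.07

Monthly rate r = 22.4%/12 = 1.86667% = 0.0186667.
At £130.00/mo: n = ⌈−ln(1 − rB₀/P)/ln(1+r)⌉ = 77 payments (last £97.68); total interest = total paid − £5,280.00 = £4,697.68.
At £140.00/mo: 66 payments (last £115.61); total interest £3,935.61.
Interest saved = £4,697.68 − £3,935.61 = £762.07.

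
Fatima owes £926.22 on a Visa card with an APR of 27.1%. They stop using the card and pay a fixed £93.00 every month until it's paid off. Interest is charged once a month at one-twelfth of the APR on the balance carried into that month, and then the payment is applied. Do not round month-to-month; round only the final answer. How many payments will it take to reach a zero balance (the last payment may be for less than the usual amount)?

12 months

Monthly rate r = 27.1%/12 = 2.25833% = 0.0225833.
Recurrence: B ← B·(1+r) − £93.00.
Month 1: interest £20.92; balance after payment £854.14.
Month 2: interest £19.29; balance after payment £780.43.
Closed form: n = −ln(1 − rB₀/P)/ln(1+r) = −ln(0.77508)/ln(1.02258) ≈ 11.409, so the balance reaches zero during payment 12.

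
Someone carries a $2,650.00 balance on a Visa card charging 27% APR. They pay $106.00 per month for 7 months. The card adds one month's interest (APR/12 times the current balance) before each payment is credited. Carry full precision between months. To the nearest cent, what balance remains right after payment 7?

Monthly rate r = 27%/12 = 2.25% = 0.0225.
Each month: B ← B·(1+r) − $106.00.
Month 1: interest $59.62; balance after payment $2,603.62.
Month 2: interest $58.58; balance after payment $2,556.21.
Month 3: interest $57.51; balance after payment $2,507.72.
Month 4: interest $56.42; balance after payment $2,458.14.
Month 5: interest $55.31; balance after payment $2,407.45.
Month 6: interest $54.17; balance after payment $2,355.62.
Month 7: interest $53.00; balance after payment $2,302.62.

$2,302.62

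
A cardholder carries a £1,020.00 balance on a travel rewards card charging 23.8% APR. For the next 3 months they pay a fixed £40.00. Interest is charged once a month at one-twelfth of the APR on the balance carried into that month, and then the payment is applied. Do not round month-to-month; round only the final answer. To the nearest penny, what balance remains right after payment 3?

£959.51

Monthly rate r = 23.8%/12 = 1.98333% = 0.0198333.
Each month: B ← B·(1+r) − £40.00.
Month 1: interest £20.23; balance after payment £1,000.23.
Month 2: interest £19.84; balance after payment £980.07.
Month 3: interest £19.44; balance after payment £959.51.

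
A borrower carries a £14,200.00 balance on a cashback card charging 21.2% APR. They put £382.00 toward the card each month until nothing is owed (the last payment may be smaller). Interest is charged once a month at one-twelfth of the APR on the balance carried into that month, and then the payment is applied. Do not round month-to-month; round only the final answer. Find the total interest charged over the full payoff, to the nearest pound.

£9,123

Monthly rate r = 21.2%/12 = 1.76667% = 0.0176667.
Payoff takes n = ⌈−ln(1 − rB₀/P)/ln(1+r)⌉ = ⌈61.054⌉ = 62 payments; the last is £20.85.
Total paid = 61·£382.00 + £20.85 = £23,322.85.
Total interest = total paid − principal = £23,322.85 − £14,200.00 = £9,122.85.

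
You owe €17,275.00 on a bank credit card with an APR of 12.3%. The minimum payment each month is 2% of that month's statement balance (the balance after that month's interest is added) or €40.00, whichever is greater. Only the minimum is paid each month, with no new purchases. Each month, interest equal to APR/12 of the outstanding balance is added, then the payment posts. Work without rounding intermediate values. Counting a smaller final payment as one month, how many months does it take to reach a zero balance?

286 months

Monthly rate r = 12.3%/12 = 1.025% = 0.01025.
While 2% of the post-interest balance exceeds €40.00, each month B ← (B·(1+r))·(1 − 0.02), i.e. B shrinks by the factor (1+r)·0.98 = 0.99005.
This holds for months 1–217. Entering month 218 the balance is €1,970.33; 2% of the post-interest balance is now below €40.00, so the flat €40.00 minimum applies from here.
From month 218 a fixed €40.00 at rate r clears €1,970.33 in 69 more payments. Total: 217 + 69 = 286 months.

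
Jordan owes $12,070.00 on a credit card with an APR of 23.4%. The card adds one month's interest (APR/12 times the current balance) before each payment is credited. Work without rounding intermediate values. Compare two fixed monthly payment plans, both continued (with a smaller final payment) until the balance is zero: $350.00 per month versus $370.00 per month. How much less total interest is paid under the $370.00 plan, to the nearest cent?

Monthly rate r = 23.4%/12 = 1.95% = 0.0195.
At $350.00/mo: n = ⌈−ln(1 − rB₀/P)/ln(1+r)⌉ = 58 payments (last $279.25); total interest = total paid − $12,070.00 = $8,159.25.
At $370.00/mo: 53 payments (last $129.09); total interest $7,299.09.
Interest saved = $8,159.25 − $7,299.09 = $860.16.

$860.16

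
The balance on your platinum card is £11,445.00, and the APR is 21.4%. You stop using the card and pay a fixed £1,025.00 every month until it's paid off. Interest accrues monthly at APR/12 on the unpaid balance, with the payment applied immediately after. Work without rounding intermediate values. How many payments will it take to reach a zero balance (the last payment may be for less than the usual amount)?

13 payments

Monthly rate r = 21.4%/12 = 1.78333% = 0.0178333.
Recurrence: B ← B·(1+r) − £1,025.00.
Month 1: interest £204.10; balance after payment £10,624.10.
Month 2: interest £189.46; balance after payment £9,788.57.
Closed form: n = −ln(1 − rB₀/P)/ln(1+r) = −ln(0.80088)/ln(1.01783) ≈ 12.562, so the balance reaches zero during payment 13.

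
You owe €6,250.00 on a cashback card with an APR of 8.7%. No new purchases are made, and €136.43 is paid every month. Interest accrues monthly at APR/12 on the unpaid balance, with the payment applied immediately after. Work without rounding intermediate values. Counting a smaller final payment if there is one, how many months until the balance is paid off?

Monthly rate r = 8.7%/12 = 0.725% = 0.00725.
Recurrence: B ← B·(1+r) − €136.43.
Month 1: interest €45.31; balance after payment €6,158.88.
Month 2: interest €44.65; balance after payment €6,067.10.
Closed form: n = −ln(1 − rB₀/P)/ln(1+r) = −ln(0.66787)/ln(1.00725) ≈ 55.879, so the balance reaches zero during payment 56.

56 payments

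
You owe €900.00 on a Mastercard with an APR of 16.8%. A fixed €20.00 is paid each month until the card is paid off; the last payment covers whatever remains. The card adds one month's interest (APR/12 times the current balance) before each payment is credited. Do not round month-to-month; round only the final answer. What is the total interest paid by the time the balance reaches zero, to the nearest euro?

Monthly rate r = 16.8%/12 = 1.4% = 0.014.
Payoff takes n = ⌈−ln(1 − rB₀/P)/ln(1+r)⌉ = ⌈71.514⌉ = 72 payments; the last is €10.31.
Total paid = 71·€20.00 + €10.31 = €1,430.31.
Total interest = total paid − principal = €1,430.31 − €900.00 = €530.31.

€530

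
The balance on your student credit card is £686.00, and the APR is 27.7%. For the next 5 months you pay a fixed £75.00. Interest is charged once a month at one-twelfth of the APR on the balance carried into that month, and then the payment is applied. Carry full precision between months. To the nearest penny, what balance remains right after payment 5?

£376.20

Monthly rate r = 27.7%/12 = 2.30833% = 0.0230833.
Each month: B ← B·(1+r) − £75.00.
Month 1: interest £15.84; balance after payment £626.84.
Month 2: interest £14.47; balance after payment £566.30.
Month 3: interest £13.07; balance after payment £504.38.
Month 4: interest £11.64; balance after payment £441.02.
Month 5: interest £10.18; balance after payment £376.20.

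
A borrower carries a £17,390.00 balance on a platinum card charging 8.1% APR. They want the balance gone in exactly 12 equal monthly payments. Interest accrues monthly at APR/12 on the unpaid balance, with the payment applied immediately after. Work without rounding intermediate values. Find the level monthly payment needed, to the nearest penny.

£1,513.53

Monthly rate r = 8.1%/12 = 0.675% = 0.00675.
Level-payment amortization: P = B₀·r / (1 − (1+r)^(−n)) = 17390.00·0.00675 / (1 − 1.00675^(−12)).
Denominator 1 − (1+r)^(−12) = 0.0775552985.
P = 117.382 / 0.0775552985 ≈ 1513.53.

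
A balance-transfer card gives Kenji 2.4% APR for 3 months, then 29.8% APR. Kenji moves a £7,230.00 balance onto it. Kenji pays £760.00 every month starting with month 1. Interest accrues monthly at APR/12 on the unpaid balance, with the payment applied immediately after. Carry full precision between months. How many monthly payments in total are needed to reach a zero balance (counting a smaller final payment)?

Promo months 1–3 at r₀ = 2.4%/12 = 0.002; months 4+ at r₁ = 29.8%/12 = 0.0248333.
After month 3: iterate B ← B·(1+r₀) − £760.00 for 3 months → £4,988.90.
Then at r₁ with £760.00/mo: n₂ = −ln(1 − r₁·B/P)/ln(1+r₁) ≈ 7.25 → 8 more payments.

11 months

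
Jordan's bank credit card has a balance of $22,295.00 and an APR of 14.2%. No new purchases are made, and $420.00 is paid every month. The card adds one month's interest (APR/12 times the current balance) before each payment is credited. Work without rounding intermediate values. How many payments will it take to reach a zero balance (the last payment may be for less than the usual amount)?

85 months

Monthly rate r = 14.2%/12 = 1.18333% = 0.0118333.
Recurrence: B ← B·(1+r) − $420.00.
Month 1: interest $263.82; balance after payment $22,138.82.
Month 2: interest $261.98; balance after payment $21,980.80.
Closed form: n = −ln(1 − rB₀/P)/ln(1+r) = −ln(0.37185)/ln(1.01183) ≈ 84.094, so the balance reaches zero during payment 85.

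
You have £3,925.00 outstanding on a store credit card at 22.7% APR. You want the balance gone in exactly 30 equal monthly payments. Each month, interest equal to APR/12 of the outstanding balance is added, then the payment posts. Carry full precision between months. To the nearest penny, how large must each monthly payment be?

£172.65

Monthly rate r = 22.7%/12 = 1.89167% = 0.0189167.
Level-payment amortization: P = B₀·r / (1 − (1+r)^(−n)) = 3925.00·0.0189167 / (1 − 1.01892^(−30)).
Denominator 1 − (1+r)^(−30) = 0.430045725.
P = 74.2479 / 0.430045725 ≈ 172.65.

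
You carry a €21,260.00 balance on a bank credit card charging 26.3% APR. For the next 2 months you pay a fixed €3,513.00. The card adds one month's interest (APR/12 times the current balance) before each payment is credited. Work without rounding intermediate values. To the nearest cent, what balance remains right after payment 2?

Monthly rate r = 26.3%/12 = 2.19167% = 0.0219167.
Each month: B ← B·(1+r) − €3,513.00.
Month 1: interest €465.95; balance after payment €18,212.95.
Month 2: interest €399.17; balance after payment €15,099.12.

€15,099.12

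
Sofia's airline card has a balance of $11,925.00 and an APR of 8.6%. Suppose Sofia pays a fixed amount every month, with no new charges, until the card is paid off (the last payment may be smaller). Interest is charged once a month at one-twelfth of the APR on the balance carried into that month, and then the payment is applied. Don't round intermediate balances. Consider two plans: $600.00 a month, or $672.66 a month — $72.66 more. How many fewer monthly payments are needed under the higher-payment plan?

2 fewer payments

Monthly rate r = 8.6%/12 = 0.716667% = 0.00716667.
At $600.00/mo: n = ⌈−ln(1 − rB₀/P)/ln(1+r)⌉ = 22 payments (last $311.24); total interest = total paid − $11,925.00 = $986.24.
At $672.66/mo: 20 payments (last $18.69); total interest $874.23.
Payments saved = 22 − 20 = 2.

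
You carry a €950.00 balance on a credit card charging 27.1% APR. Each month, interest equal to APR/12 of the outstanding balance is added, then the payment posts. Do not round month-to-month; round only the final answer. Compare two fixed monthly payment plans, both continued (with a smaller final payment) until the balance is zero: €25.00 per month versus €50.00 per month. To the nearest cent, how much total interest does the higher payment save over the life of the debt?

€931.50

Monthly rate r = 27.1%/12 = 2.25833% = 0.0225833.
At €25.00/mo: n = ⌈−ln(1 − rB₀/P)/ln(1+r)⌉ = 88 payments (last €11.50); total interest = total paid − €950.00 = €1,236.50.
At €50.00/mo: 26 payments (last €5.00); total interest €305.00.
Interest saved = €1,236.50 − €305.00 = €931.50.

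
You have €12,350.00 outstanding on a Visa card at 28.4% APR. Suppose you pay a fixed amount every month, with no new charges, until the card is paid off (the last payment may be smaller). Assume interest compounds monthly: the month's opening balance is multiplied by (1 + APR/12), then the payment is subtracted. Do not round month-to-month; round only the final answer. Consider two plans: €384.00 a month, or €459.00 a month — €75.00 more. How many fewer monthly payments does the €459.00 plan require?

18 fewer payments

Monthly rate r = 28.4%/12 = 2.36667% = 0.0236667.
At €384.00/mo: n = ⌈−ln(1 − rB₀/P)/ln(1+r)⌉ = 62 payments (last €84.33); total interest = total paid − €12,350.00 = €11,158.33.
At €459.00/mo: 44 payments (last €137.37); total interest €7,524.37.
Payments saved = 62 − 44 = 18.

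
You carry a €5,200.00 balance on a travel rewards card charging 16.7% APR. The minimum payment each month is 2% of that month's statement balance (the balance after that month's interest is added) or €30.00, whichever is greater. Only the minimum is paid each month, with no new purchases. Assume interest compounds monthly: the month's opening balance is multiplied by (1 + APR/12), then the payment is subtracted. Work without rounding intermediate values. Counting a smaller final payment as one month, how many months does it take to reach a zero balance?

281 months

Monthly rate r = 16.7%/12 = 1.39167% = 0.0139167.
While 2% of the post-interest balance exceeds €30.00, each month B ← (B·(1+r))·(1 − 0.02), i.e. B shrinks by the factor (1+r)·0.98 = 0.99364.
This holds for months 1–197. Entering month 198 the balance is €1,479.06; 2% of the post-interest balance is now below €30.00, so the flat €30.00 minimum applies from here.
From month 198 a fixed €30.00 at rate r clears €1,479.06 in 84 more payments. Total: 197 + 84 = 281 months.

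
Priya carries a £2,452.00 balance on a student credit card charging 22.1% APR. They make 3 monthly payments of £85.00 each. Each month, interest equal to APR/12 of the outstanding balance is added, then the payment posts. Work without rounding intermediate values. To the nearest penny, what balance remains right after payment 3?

Monthly rate r = 22.1%/12 = 1.84167% = 0.0184167.
Each month: B ← B·(1+r) − £85.00.
Month 1: interest £45.16; balance after payment £2,412.16.
Month 2: interest £44.42; balance after payment £2,371.58.
Month 3: interest £43.68; balance after payment £2,330.26.

£2,330.26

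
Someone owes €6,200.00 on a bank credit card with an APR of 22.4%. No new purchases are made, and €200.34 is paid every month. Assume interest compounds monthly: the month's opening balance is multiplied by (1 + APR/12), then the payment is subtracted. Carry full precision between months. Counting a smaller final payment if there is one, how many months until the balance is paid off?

47 months

Monthly rate r = 22.4%/12 = 1.86667% = 0.0186667.
Recurrence: B ← B·(1+r) − €200.34.
Month 1: interest €115.73; balance after payment €6,115.39.
Month 2: interest €114.15; balance after payment €6,029.21.
Closed form: n = −ln(1 − rB₀/P)/ln(1+r) = −ln(0.42232)/ln(1.01867) ≈ 46.608, so the balance reaches zero during payment 47.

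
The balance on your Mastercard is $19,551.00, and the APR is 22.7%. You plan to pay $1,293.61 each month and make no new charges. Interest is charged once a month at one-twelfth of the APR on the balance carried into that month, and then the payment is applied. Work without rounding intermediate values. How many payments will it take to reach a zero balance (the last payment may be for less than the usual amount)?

Monthly rate r = 22.7%/12 = 1.89167% = 0.0189167.
Recurrence: B ← B·(1+r) − $1,293.61.
Month 1: interest $369.84; balance after payment $18,627.23.
Month 2: interest $352.37; balance after payment $17,685.98.
Closed form: n = −ln(1 − rB₀/P)/ln(1+r) = −ln(0.7141)/ln(1.01892) ≈ 17.968, so the balance reaches zero during payment 18.

18 payments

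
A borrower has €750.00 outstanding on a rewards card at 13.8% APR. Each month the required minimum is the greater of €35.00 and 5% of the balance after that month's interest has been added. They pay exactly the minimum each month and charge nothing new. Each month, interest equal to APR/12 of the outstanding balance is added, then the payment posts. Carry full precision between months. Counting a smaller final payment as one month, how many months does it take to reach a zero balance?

Monthly rate r = 13.8%/12 = 1.15% = 0.0115.
While 5% of the post-interest balance exceeds €35.00, each month B ← (B·(1+r))·(1 − 0.05), i.e. B shrinks by the factor (1+r)·0.95 = 0.96093.
This holds for months 1–3. Entering month 4 the balance is €665.47; 5% of the post-interest balance is now below €35.00, so the flat €35.00 minimum applies from here.
From month 4 a fixed €35.00 at rate r clears €665.47 in 22 more payments. Total: 3 + 22 = 25 months.

25 months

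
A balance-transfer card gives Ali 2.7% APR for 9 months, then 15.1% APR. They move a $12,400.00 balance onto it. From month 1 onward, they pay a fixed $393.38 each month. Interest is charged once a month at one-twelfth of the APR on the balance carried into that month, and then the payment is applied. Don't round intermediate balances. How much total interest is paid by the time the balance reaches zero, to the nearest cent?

Promo months 1–9 at r₀ = 2.7%/12 = 0.00225; months 10+ at r₁ = 15.1%/12 = 0.0125833.
After month 9: iterate B ← B·(1+r₀) − $393.38 for 9 months → $9,080.92.
Then at r₁ with $393.38/mo: n₂ = −ln(1 − r₁·B/P)/ln(1+r₁) ≈ 27.44 → 28 more payments.
Total paid = 36·$393.38 + $174.69 = $14,336.37; interest = $14,336.37 − $12,400.00 = $1,936.37.

$1,936.37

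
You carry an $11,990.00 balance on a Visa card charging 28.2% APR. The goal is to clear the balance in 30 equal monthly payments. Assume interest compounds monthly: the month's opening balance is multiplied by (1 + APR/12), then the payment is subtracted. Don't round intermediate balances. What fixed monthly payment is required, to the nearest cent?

$561.46

Monthly rate r = 28.2%/12 = 2.35% = 0.0235.
Level-payment amortization: P = B₀·r / (1 − (1+r)^(−n)) = 11990.00·0.0235 / (1 − 1.0235^(−30)).
Denominator 1 − (1+r)^(−30) = 0.501844889.
P = 281.765 / 0.501844889 ≈ 561.46.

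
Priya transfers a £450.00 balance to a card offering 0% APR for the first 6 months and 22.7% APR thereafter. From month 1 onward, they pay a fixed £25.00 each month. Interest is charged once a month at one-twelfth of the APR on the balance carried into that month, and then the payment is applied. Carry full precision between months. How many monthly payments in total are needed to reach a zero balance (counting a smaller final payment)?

20 payments

Promo months 1–6 at r₀ = 0%/12 = 0; months 7+ at r₁ = 22.7%/12 = 0.0189167.
After month 6 (no interest yet): B = £450.00 − 6·£25.00 = £300.00.
Then at r₁ with £25.00/mo: n₂ = −ln(1 − r₁·B/P)/ln(1+r₁) ≈ 13.74 → 14 more payments.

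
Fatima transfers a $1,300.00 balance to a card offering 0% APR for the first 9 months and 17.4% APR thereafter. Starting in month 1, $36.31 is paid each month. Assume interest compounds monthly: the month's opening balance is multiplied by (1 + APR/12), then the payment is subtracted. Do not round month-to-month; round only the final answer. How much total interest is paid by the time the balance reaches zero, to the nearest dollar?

Promo months 1–9 at r₀ = 0%/12 = 0; months 10+ at r₁ = 17.4%/12 = 0.0145.
After month 9 (no interest yet): B = $1,300.00 − 9·$36.31 = $973.21.
Then at r₁ with $36.31/mo: n₂ = −ln(1 − r₁·B/P)/ln(1+r₁) ≈ 34.18 → 35 more payments.
Total paid = 43·$36.31 + $6.62 = $1,567.95; interest = $1,567.95 − $1,300.00 = $267.95.

$268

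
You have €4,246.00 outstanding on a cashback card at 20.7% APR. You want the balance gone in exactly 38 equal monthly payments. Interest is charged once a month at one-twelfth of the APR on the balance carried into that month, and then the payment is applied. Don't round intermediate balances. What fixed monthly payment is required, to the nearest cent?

€153.26

Monthly rate r = 20.7%/12 = 1.725% = 0.01725.
Level-payment amortization: P = B₀·r / (1 − (1+r)^(−n)) = 4246.00·0.01725 / (1 − 1.01725^(−38)).
Denominator 1 − (1+r)^(−38) = 0.477907498.
P = 73.2435 / 0.477907498 ≈ 153.26.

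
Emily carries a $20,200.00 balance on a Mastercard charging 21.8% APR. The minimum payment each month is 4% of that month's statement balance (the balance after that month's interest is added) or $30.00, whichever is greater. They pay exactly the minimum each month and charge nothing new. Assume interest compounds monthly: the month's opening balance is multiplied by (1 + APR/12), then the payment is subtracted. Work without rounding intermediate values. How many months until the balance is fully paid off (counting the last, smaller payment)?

Monthly rate r = 21.8%/12 = 1.81667% = 0.0181667.
While 4% of the post-interest balance exceeds $30.00, each month B ← (B·(1+r))·(1 − 0.04), i.e. B shrinks by the factor (1+r)·0.96 = 0.97744.
This holds for months 1–146. Entering month 147 the balance is $721.95; 4% of the post-interest balance is now below $30.00, so the flat $30.00 minimum applies from here.
From month 147 a fixed $30.00 at rate r clears $721.95 in 32 more payments. Total: 146 + 32 = 178 months.

178 months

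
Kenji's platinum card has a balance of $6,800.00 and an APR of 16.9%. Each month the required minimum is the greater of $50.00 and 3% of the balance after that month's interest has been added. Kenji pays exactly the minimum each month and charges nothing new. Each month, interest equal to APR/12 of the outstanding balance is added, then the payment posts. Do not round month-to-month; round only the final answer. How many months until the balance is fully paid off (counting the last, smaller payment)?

131 months

Monthly rate r = 16.9%/12 = 1.40833% = 0.0140833.
While 3% of the post-interest balance exceeds $50.00, each month B ← (B·(1+r))·(1 − 0.03), i.e. B shrinks by the factor (1+r)·0.97 = 0.98366.
This holds for months 1–87. Entering month 88 the balance is $1,622.02; 3% of the post-interest balance is now below $50.00, so the flat $50.00 minimum applies from here.
From month 88 a fixed $50.00 at rate r clears $1,622.02 in 44 more payments. Total: 87 + 44 = 131 months.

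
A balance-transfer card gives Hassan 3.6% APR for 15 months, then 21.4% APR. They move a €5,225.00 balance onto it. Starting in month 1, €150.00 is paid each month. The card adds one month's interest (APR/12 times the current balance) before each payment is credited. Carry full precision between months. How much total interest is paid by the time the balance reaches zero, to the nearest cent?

€1,034.80

Promo months 1–15 at r₀ = 3.6%/12 = 0.003; months 16+ at r₁ = 21.4%/12 = 0.0178333.
After month 15: iterate B ← B·(1+r₀) − €150.00 for 15 months → €3,167.26.
Then at r₁ with €150.00/mo: n₂ = −ln(1 − r₁·B/P)/ln(1+r₁) ≈ 26.73 → 27 more payments.
Total paid = 41·€150.00 + €109.80 = €6,259.80; interest = €6,259.80 − €5,225.00 = €1,034.80.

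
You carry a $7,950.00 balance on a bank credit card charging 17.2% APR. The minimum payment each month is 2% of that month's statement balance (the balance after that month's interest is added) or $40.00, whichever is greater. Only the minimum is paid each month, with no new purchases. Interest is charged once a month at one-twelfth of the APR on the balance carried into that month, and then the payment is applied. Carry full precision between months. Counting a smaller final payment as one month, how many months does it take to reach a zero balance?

Monthly rate r = 17.2%/12 = 1.43333% = 0.0143333.
While 2% of the post-interest balance exceeds $40.00, each month B ← (B·(1+r))·(1 − 0.02), i.e. B shrinks by the factor (1+r)·0.98 = 0.99405.
This holds for months 1–234. Entering month 235 the balance is $1,965.86; 2% of the post-interest balance is now below $40.00, so the flat $40.00 minimum applies from here.
From month 235 a fixed $40.00 at rate r clears $1,965.86 in 86 more payments. Total: 234 + 86 = 320 months.

320 months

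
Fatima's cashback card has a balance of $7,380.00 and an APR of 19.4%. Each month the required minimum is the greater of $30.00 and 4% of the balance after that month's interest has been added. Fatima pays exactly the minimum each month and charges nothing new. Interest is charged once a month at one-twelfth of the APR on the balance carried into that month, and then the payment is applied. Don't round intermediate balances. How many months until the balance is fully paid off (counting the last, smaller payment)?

125 months

Monthly rate r = 19.4%/12 = 1.61667% = 0.0161667.
While 4% of the post-interest balance exceeds $30.00, each month B ← (B·(1+r))·(1 − 0.04), i.e. B shrinks by the factor (1+r)·0.96 = 0.97552.
This holds for months 1–93. Entering month 94 the balance is $736.24; 4% of the post-interest balance is now below $30.00, so the flat $30.00 minimum applies from here.
From month 94 a fixed $30.00 at rate r clears $736.24 in 32 more payments. Total: 93 + 32 = 125 months.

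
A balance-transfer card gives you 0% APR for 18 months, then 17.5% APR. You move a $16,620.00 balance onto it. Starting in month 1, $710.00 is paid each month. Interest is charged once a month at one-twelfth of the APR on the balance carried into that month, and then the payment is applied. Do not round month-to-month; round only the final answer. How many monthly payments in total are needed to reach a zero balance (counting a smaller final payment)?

24 months

Promo months 1–18 at r₀ = 0%/12 = 0; months 19+ at r₁ = 17.5%/12 = 0.0145833.
After month 18 (no interest yet): B = $16,620.00 − 18·$710.00 = $3,840.00.
Then at r₁ with $710.00/mo: n₂ = −ln(1 − r₁·B/P)/ln(1+r₁) ≈ 5.67 → 6 more payments.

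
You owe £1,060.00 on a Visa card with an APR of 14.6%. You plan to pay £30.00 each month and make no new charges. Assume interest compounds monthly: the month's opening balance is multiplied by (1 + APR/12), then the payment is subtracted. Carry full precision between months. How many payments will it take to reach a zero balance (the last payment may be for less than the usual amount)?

Monthly rate r = 14.6%/12 = 1.21667% = 0.0121667.
Recurrence: B ← B·(1+r) − £30.00.
Month 1: interest £12.90; balance after payment £1,042.90.
Month 2: interest £12.69; balance after payment £1,025.59.
Closed form: n = −ln(1 − rB₀/P)/ln(1+r) = −ln(0.57011)/ln(1.01217) ≈ 46.466, so the balance reaches zero during payment 47.

47 payments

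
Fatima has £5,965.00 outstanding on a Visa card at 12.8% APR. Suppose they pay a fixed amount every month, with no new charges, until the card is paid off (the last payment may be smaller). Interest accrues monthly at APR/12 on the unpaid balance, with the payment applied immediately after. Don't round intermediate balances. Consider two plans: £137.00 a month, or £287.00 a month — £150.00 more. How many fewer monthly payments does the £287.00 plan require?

Monthly rate r = 12.8%/12 = 1.06667% = 0.0106667.
At £137.00/mo: n = ⌈−ln(1 − rB₀/P)/ln(1+r)⌉ = 59 payments (last £116.69); total interest = total paid − £5,965.00 = £2,097.69.
At £287.00/mo: 24 payments (last £178.98); total interest £814.98.
Payments saved = 59 − 24 = 35.

35 fewer payments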